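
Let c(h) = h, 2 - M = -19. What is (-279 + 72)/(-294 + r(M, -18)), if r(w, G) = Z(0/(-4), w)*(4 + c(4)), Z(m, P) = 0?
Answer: 69/98 ≈ 0.70408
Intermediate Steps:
M = 21 (M = 2 - 1*(-19) = 2 + 19 = 21)
r(w, G) = 0 (r(w, G) = 0*(4 + 4) = 0*8 = 0)
(-279 + 72)/(-294 + r(M, -18)) = (-279 + 72)/(-294 + 0) = -207/(-294) = -207*(-1/294) = 69/98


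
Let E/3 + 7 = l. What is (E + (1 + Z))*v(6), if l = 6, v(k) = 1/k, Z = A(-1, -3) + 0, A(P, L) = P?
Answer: -½ ≈ -0.50000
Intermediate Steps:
Z = -1 (Z = -1 + 0 = -1)
E = -3 (E = -21 + 3*6 = -21 + 18 = -3)
(E + (1 + Z))*v(6) = (-3 + (1 - 1))/6 = (-3 + 0)*(⅙) = -3*⅙ = -½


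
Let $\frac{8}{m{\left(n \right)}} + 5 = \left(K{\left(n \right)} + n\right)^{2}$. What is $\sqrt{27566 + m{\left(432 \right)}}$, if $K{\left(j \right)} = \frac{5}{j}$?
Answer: $\frac{\sqrt{33440056182013994160191438}}{34829450521} \approx 166.03$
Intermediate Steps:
$m{\left(n \right)} = \frac{8}{-5 + \left(n + \frac{5}{n}\right)^{2}}$ ($m{\left(n \right)} = \frac{8}{-5 + \left(\frac{5}{n} + n\right)^{2}} = \frac{8}{-5 + \left(n + \frac{5}{n}\right)^{2}}$)
$\sqrt{27566 + m{\left(432 \right)}} = \sqrt{27566 + \frac{8 \cdot 432^{2}}{25 + 432^{4} + 5 \cdot 432^{2}}} = \sqrt{27566 + 8 \cdot 186624 \frac{1}{25 + 34828517376 + 5 \cdot 186624}} = \sqrt{27566 + 8 \cdot 186624 \frac{1}{25 + 34828517376 + 933120}} = \sqrt{27566 + 8 \cdot 186624 \cdot \frac{1}{34829450521}} = \sqrt{27566 + \frac{1492992}{34829450521}} = \sqrt{\frac{960108634554878}{34829450521}} = \frac{\sqrt{33440056182013994160191438}}{34829450521}$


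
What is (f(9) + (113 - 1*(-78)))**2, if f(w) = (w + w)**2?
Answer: 265225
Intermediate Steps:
f(w) = 4*w**2 (f(w) = (2*w)**2 = 4*w**2)
(f(9) + (113 - 1*(-78)))**2 = (4*9**2 + (113 - 1*(-78)))**2 = (4*81 + (113 + 78))**2 = (324 + 191)**2 = 515**2 = 265225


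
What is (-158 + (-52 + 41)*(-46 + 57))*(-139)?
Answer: 38781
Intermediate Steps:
(-158 + (-52 + 41)*(-46 + 57))*(-139) = (-158 - 11*11)*(-139) = (-158 - 121)*(-139) = -279*(-139) = 38781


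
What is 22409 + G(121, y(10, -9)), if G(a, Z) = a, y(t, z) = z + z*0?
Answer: 22530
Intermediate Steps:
y(t, z) = z (y(t, z) = z + 0 = z)
22409 + G(121, y(10, -9)) = 22409 + 121 = 22530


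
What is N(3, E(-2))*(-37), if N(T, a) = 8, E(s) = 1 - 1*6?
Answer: -296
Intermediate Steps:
E(s) = -5 (E(s) = 1 - 6 = -5)
N(3, E(-2))*(-37) = 8*(-37) = -296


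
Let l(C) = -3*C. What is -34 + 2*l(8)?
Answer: -82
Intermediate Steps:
-34 + 2*l(8) = -34 + 2*(-3*8) = -34 + 2*(-24) = -34 - 48 = -82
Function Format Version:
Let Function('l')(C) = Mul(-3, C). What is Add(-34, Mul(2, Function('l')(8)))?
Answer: -82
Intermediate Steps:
Add(-34, Mul(2, Function('l')(8))) = Add(-34, Mul(2, Mul(-3, 8))) = Add(-34, Mul(2, -24)) = Add(-34, -48) = -82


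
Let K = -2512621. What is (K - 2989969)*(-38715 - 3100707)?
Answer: 17274952102980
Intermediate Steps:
(K - 2989969)*(-38715 - 3100707) = (-2512621 - 2989969)*(-38715 - 3100707) = -5502590*(-3139422) = 17274952102980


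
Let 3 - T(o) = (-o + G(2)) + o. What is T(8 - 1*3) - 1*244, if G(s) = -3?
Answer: -238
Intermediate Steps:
T(o) = 6 (T(o) = 3 - ((-o - 3) + o) = 3 - ((-3 - o) + o) = 3 - 1*(-3) = 3 + 3 = 6)
T(8 - 1*3) - 1*244 = 6 - 1*244 = 6 - 244 = -238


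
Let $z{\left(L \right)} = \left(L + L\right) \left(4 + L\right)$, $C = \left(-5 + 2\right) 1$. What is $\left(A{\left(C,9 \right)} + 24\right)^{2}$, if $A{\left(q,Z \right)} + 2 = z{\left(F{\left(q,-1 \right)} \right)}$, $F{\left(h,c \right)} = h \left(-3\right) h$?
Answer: $1597696$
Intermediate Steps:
$C = -3$ ($C = \left(-3\right) 1 = -3$)
$F{\left(h,c \right)} = - 3 h^{2}$ ($F{\left(h,c \right)} = - 3 h h = - 3 h^{2}$)
$z{\left(L \right)} = 2 L \left(4 + L\right)$
$A{\left(q,Z \right)} = -2 - 6 q^{2} \left(4 - 3 q^{2}\right)$ ($A{\left(q,Z \right)} = -2 + 2 \left(- 3 q^{2}\right) \left(4 - 3 q^{2}\right) = -2 - 6 q^{2} \left(4 - 3 q^{2}\right)$)
$\left(A{\left(C,9 \right)} + 24\right)^{2} = \left(\left(-2 - 24 \left(-3\right)^{2} + 18 \left(-3\right)^{4}\right) + 24\right)^{2} = \left(\left(-2 - 216 + 18 \cdot 81\right) + 24\right)^{2} = \left(\left(-2 - 216 + 1458\right) + 24\right)^{2} = \left(1240 + 24\right)^{2} = 1264^{2} = 1597696$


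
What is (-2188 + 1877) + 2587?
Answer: 2276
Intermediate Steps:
(-2188 + 1877) + 2587 = -311 + 2587 = 2276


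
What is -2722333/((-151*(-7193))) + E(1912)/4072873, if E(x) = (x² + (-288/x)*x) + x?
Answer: -7115291921085/4423722498839 ≈ -1.6084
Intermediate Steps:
E(x) = -288 + x + x² (E(x) = (x² - 288) + x = (-288 + x²) + x = -288 + x + x²)
-2722333/((-151*(-7193))) + E(1912)/4072873 = -2722333/((-151*(-7193))) + (-288 + 1912 + 1912²)/4072873 = -2722333/1086143 + (-288 + 1912 + 3655744)*(1/4072873) = -2722333*1/1086143 + 3657368*(1/4072873) = -2722333/1086143 + 3657368/4072873 = -7115291921085/4423722498839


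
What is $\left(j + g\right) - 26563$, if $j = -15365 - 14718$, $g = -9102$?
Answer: $-65748$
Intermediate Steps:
$j = -30083$
$\left(j + g\right) - 26563 = \left(-30083 - 9102\right) - 26563 = -39185 - 26563 = -65748$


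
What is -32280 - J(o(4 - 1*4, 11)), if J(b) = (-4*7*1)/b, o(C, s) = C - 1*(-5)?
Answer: -161372/5 ≈ -32274.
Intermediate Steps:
o(C, s) = 5 + C (o(C, s) = C + 5 = 5 + C)
J(b) = -28/b (J(b) = (-28*1)/b = -28/b)
-32280 - J(o(4 - 1*4, 11)) = -32280 - (-28)/(5 + (4 - 1*4)) = -32280 - (-28)/(5 + (4 - 4)) = -32280 - (-28)/(5 + 0) = -32280 - (-28)/5 = -32280 - 1*(-28/5) = -32280 + 28/5 = -161372/5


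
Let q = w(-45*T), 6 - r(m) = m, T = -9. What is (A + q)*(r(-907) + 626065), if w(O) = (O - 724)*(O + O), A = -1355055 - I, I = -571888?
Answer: -653033324746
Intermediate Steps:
r(m) = 6 - m
A = -783167 (A = -1355055 - 1*(-571888) = -1355055 + 571888 = -783167)
w(O) = 2*O*(-724 + O) (w(O) = (-724 + O)*(2*O) = 2*O*(-724 + O))
q = -258390 (q = 2*(-45*(-9))*(-724 - 45*(-9)) = 2*405*(-724 + 405) = 2*405*(-319) = -258390)
(A + q)*(r(-907) + 626065) = (-783167 - 258390)*((6 - 1*(-907)) + 626065) = -1041557*((6 + 907) + 626065) = -1041557*(913 + 626065) = -1041557*626978 = -653033324746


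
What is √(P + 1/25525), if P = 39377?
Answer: √1026204982446/5105 ≈ 198.44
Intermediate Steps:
√(P + 1/25525) = √(39377 + 1/25525) = √(1005097926/25525) = √1026204982446/5105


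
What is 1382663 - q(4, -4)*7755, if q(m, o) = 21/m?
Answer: 5367797/4 ≈ 1.3420e+6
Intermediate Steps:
1382663 - q(4, -4)*7755 = 1382663 - 21/4*7755 = 1382663 - 21*(¼)*7755 = 1382663 - 21*7755/4 = 1382663 - 1*162855/4 = 1382663 - 162855/4 = 5367797/4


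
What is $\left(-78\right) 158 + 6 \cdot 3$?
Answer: $-12306$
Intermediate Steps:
$\left(-78\right) 158 + 6 \cdot 3 = -12324 + 18 = -12306$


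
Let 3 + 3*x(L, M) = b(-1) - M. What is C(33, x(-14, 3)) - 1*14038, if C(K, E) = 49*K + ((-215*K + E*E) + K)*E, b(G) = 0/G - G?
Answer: -17702/27 ≈ -655.63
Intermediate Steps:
b(G) = -G (b(G) = 0 - G = -G)
x(L, M) = -2/3 - M/3 (x(L, M) = -1 + (-1*(-1) - M)/3 = -1 + (1 - M)/3 = -1 + (1/3 - M/3) = -2/3 - M/3)
C(K, E) = 49*K + E*(E**2 - 214*K) (C(K, E) = 49*K + ((-215*K + E**2) + K)*E = 49*K + ((E**2 - 215*K) + K)*E = 49*K + (E**2 - 214*K)*E = 49*K + E*(E**2 - 214*K))
C(33, x(-14, 3)) - 1*14038 = ((-2/3 - 1/3*3)**3 + 49*33 - 214*(-2/3 - 1/3*3)*33) - 1*14038 = ((-2/3 - 1)**3 + 1617 - 214*(-2/3 - 1)*33) - 14038 = ((-5/3)**3 + 1617 - 214*(-5/3)*33) - 14038 = (-125/27 + 1617 + 11770) - 14038 = 361324/27 - 14038 = -17702/27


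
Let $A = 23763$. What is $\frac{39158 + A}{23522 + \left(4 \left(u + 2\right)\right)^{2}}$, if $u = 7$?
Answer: $\frac{62921}{24818} \approx 2.5353$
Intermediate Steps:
$\frac{39158 + A}{23522 + \left(4 \left(u + 2\right)\right)^{2}} = \frac{39158 + 23763}{23522 + \left(4 \left(7 + 2\right)\right)^{2}} = \frac{62921}{23522 + \left(4 \cdot 9\right)^{2}} = \frac{62921}{23522 + 36^{2}} = \frac{62921}{23522 + 1296} = \frac{62921}{24818}$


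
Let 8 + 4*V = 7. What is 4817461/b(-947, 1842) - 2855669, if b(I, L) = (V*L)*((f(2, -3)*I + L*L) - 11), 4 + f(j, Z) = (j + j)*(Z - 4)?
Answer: -9003409480947215/3152819697 ≈ -2.8557e+6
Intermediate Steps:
f(j, Z) = -4 + 2*j*(-4 + Z) (f(j, Z) = -4 + (j + j)*(Z - 4) = -4 + (2*j)*(-4 + Z) = -4 + 2*j*(-4 + Z))
V = -¼ (V = -2 + (¼)*7 = -2 + 7/4 = -¼ ≈ -0.25000)
b(I, L) = -L*(-11 + L² - 32*I)/4 (b(I, L) = (-L/4)*(((-4 - 8*2 + 2*(-3)*2)*I + L*L) - 11) = (-L/4)*(((-4 - 16 - 12)*I + L²) - 11) = (-L/4)*((-32*I + L²) - 11) = (-L/4)*((L² - 32*I) - 11) = (-L/4)*(-11 + L² - 32*I) = -L*(-11 + L² - 32*I)/4)
4817461/b(-947, 1842) - 2855669 = 4817461/(((¼)*1842*(11 - 1*1842² + 32*(-947)))) - 2855669 = 4817461/(((¼)*1842*(11 - 1*3392964 - 30304))) - 2855669 = 4817461/(((¼)*1842*(11 - 3392964 - 30304))) - 2855669 = 4817461/(((¼)*1842*(-3423257))) - 2855669 = 4817461/(-3152819697/2) - 2855669 = 4817461*(-2/3152819697) - 2855669 = -9634922/3152819697 - 2855669 = -9003409480947215/3152819697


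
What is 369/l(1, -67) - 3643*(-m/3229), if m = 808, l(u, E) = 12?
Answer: 12171343/12916 ≈ 942.35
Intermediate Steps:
369/l(1, -67) - 3643*(-m/3229) = 369/12 - 3643/((-3229/808)) = 369*(1/12) - 3643/((-3229*1/808)) = 123/4 - 3643/(-3229/808) = 123/4 - 3643*(-808/3229) = 123/4 + 2943544/3229 = 12171343/12916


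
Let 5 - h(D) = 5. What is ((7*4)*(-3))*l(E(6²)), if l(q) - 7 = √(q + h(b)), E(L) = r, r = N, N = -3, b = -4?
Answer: -588 - 84*I*√3 ≈ -588.0 - 145.49*I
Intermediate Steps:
h(D) = 0 (h(D) = 5 - 1*5 = 5 - 5 = 0)
r = -3
E(L) = -3
l(q) = 7 + √q (l(q) = 7 + √(q + 0) = 7 + √q)
((7*4)*(-3))*l(E(6²)) = ((7*4)*(-3))*(7 + √(-3)) = (28*(-3))*(7 + I*√3) = -84*(7 + I*√3) = -588 - 84*I*√3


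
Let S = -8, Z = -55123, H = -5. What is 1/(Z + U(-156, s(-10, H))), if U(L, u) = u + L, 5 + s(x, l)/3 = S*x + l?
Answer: -1/55069 ≈ -1.8159e-5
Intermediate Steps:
s(x, l) = -15 - 24*x + 3*l (s(x, l) = -15 + 3*(-8*x + l) = -15 + 3*(l - 8*x) = -15 + (-24*x + 3*l) = -15 - 24*x + 3*l)
U(L, u) = L + u
1/(Z + U(-156, s(-10, H))) = 1/(-55123 + (-156 + (-15 - 24*(-10) + 3*(-5)))) = 1/(-55123 + (-156 + (-15 + 240 - 15))) = 1/(-55123 + (-156 + 210)) = 1/(-55123 + 54) = 1/(-55069) = -1/55069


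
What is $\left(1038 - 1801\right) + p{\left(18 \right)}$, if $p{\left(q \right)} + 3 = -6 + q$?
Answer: $-754$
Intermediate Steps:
$p{\left(q \right)} = -9 + q$ ($p{\left(q \right)} = -3 + \left(-6 + q\right) = -9 + q$)
$\left(1038 - 1801\right) + p{\left(18 \right)} = \left(1038 - 1801\right) + \left(-9 + 18\right) = -763 + 9 = -754$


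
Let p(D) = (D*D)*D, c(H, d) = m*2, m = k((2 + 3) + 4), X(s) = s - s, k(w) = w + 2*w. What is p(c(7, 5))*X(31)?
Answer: 0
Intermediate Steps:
k(w) = 3*w
X(s) = 0
m = 27 (m = 3*((2 + 3) + 4) = 3*(5 + 4) = 3*9 = 27)
c(H, d) = 54 (c(H, d) = 27*2 = 54)
p(D) = D**3 (p(D) = D**2*D = D**3)
p(c(7, 5))*X(31) = 54**3*0 = 157464*0 = 0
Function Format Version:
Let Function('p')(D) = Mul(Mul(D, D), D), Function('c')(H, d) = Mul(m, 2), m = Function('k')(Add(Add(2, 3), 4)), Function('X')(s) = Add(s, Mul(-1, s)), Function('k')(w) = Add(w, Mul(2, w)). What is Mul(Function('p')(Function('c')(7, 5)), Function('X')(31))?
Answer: 0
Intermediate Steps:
Function('k')(w) = Mul(3, w)
Function('X')(s) = 0
m = 27 (m = Mul(3, Add(Add(2, 3), 4)) = Mul(3, Add(5, 4)) = Mul(3, 9) = 27)
Function('c')(H, d) = 54 (Function('c')(H, d) = Mul(27, 2) = 54)
Function('p')(D) = Pow(D, 3) (Function('p')(D) = Mul(Pow(D, 2), D) = Pow(D, 3))
Mul(Function('p')(Function('c')(7, 5)), Function('X')(31)) = Mul(Pow(54, 3), 0) = Mul(157464, 0) = 0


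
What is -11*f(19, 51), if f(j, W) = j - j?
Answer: 0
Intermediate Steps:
f(j, W) = 0
-11*f(19, 51) = -11*0 = 0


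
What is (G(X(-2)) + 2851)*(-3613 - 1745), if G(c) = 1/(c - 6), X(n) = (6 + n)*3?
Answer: -15276551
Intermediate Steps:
X(n) = 18 + 3*n
G(c) = 1/(-6 + c)
(G(X(-2)) + 2851)*(-3613 - 1745) = (1/(-6 + (18 + 3*(-2))) + 2851)*(-3613 - 1745) = (1/(-6 + (18 - 6)) + 2851)*(-5358) = (1/(-6 + 12) + 2851)*(-5358) = (1/6 + 2851)*(-5358) = (⅙ + 2851)*(-5358) = (17107/6)*(-5358) = -15276551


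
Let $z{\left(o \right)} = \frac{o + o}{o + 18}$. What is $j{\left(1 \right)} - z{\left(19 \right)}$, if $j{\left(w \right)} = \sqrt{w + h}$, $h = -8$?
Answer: $- \frac{38}{37} + i \sqrt{7} \approx -1.027 + 2.6458 i$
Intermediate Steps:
$z{\left(o \right)} = \frac{2 o}{18 + o}$
$j{\left(w \right)} = \sqrt{-8 + w}$ ($j{\left(w \right)} = \sqrt{w - 8} = \sqrt{-8 + w}$)
$j{\left(1 \right)} - z{\left(19 \right)} = \sqrt{-8 + 1} - 2 \cdot 19 \frac{1}{18 + 19} = \sqrt{-7} - 2 \cdot 19 \cdot \frac{1}{37} = i \sqrt{7} - 2 \cdot 19 \cdot \frac{1}{37} = i \sqrt{7} - \frac{38}{37} = - \frac{38}{37} + i \sqrt{7}$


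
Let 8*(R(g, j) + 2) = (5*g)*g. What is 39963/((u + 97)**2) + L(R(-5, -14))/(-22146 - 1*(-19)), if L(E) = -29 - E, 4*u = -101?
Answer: 2310480293/297563896 ≈ 7.7646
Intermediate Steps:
u = -101/4 (u = (1/4)*(-101) = -101/4 ≈ -25.250)
R(g, j) = -2 + 5*g**2/8 (R(g, j) = -2 + ((5*g)*g)/8 = -2 + (5*g**2)/8 = -2 + 5*g**2/8)
39963/((u + 97)**2) + L(R(-5, -14))/(-22146 - 1*(-19)) = 39963/((-101/4 + 97)**2) + (-29 - (-2 + (5/8)*(-5)**2))/(-22146 - 1*(-19)) = 39963/((287/4)**2) + (-29 - (-2 + (5/8)*25))/(-22146 + 19) = 39963/(82369/16) + (-29 - (-2 + 125/8))/(-22127) = 39963*(16/82369) + (-29 - 1*109/8)*(-1/22127) = 91344/11767 + (-29 - 109/8)*(-1/22127) = 91344/11767 - 341/8*(-1/22127) = 91344/11767 + 341/177016 = 2310480293/297563896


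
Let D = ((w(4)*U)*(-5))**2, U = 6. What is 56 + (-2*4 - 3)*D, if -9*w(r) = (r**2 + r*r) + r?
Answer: -158344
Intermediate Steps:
w(r) = -2*r**2/9 - r/9 (w(r) = -((r**2 + r*r) + r)/9 = -((r**2 + r**2) + r)/9 = -(2*r**2 + r)/9 = -(r + 2*r**2)/9 = -2*r**2/9 - r/9)
D = 14400 (D = ((-1/9*4*(1 + 2*4)*6)*(-5))**2 = ((-1/9*4*(1 + 8)*6)*(-5))**2 = ((-1/9*4*9*6)*(-5))**2 = (-4*6*(-5))**2 = (-24*(-5))**2 = 120**2 = 14400)
56 + (-2*4 - 3)*D = 56 + (-2*4 - 3)*14400 = 56 + (-8 - 3)*14400 = 56 - 11*14400 = 56 - 158400 = -158344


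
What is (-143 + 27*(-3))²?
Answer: 50176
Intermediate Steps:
(-143 + 27*(-3))² = (-143 - 81)² = (-224)² = 50176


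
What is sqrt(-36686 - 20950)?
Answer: 6*I*sqrt(1601) ≈ 240.07*I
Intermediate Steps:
sqrt(-36686 - 20950) = sqrt(-57636) = 6*I*sqrt(1601)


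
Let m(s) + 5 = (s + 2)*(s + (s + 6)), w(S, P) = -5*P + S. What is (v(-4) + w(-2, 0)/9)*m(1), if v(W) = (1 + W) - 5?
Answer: -1406/9 ≈ -156.22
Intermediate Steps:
w(S, P) = S - 5*P
v(W) = -4 + W
m(s) = -5 + (2 + s)*(6 + 2*s) (m(s) = -5 + (s + 2)*(s + (s + 6)) = -5 + (2 + s)*(s + (6 + s)) = -5 + (2 + s)*(6 + 2*s))
(v(-4) + w(-2, 0)/9)*m(1) = ((-4 - 4) + (-2 - 5*0)/9)*(7 + 2*1**2 + 10*1) = (-8 + (-2 + 0)*(1/9))*(7 + 2*1 + 10) = (-8 - 2*1/9)*(7 + 2 + 10) = (-8 - 2/9)*19 = -74/9*19 = -1406/9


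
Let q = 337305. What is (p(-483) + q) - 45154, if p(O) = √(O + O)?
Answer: 292151 + I*√966 ≈ 2.9215e+5 + 31.081*I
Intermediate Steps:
p(O) = √2*√O (p(O) = √(2*O) = √2*√O)
(p(-483) + q) - 45154 = (√2*√(-483) + 337305) - 45154 = (√2*(I*√483) + 337305) - 45154 = (I*√966 + 337305) - 45154 = (337305 + I*√966) - 45154 = 292151 + I*√966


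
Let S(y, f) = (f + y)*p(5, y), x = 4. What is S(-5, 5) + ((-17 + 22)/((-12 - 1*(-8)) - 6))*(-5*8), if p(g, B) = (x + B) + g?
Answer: 20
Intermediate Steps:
p(g, B) = 4 + B + g (p(g, B) = (4 + B) + g = 4 + B + g)
S(y, f) = (9 + y)*(f + y) (S(y, f) = (f + y)*(4 + y + 5) = (f + y)*(9 + y) = (9 + y)*(f + y))
S(-5, 5) + ((-17 + 22)/((-12 - 1*(-8)) - 6))*(-5*8) = (9 - 5)*(5 - 5) + ((-17 + 22)/((-12 - 1*(-8)) - 6))*(-5*8) = 4*0 + (5/((-12 + 8) - 6))*(-40) = 0 + (5/(-4 - 6))*(-40) = 0 + (5/(-10))*(-40) = 0 + (5*(-⅒))*(-40) = 0 - ½*(-40) = 0 + 20 = 20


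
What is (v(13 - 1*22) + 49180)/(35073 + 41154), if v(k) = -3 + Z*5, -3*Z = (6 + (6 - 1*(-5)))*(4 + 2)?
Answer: 49007/76227 ≈ 0.64291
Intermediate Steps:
Z = -34 (Z = -(6 + (6 - 1*(-5)))*(4 + 2)/3 = -(6 + (6 + 5))*6/3 = -(6 + 11)*6/3 = -17*6/3 = -⅓*102 = -34)
v(k) = -173 (v(k) = -3 - 34*5 = -3 - 170 = -173)
(v(13 - 1*22) + 49180)/(35073 + 41154) = (-173 + 49180)/(35073 + 41154) = 49007/76227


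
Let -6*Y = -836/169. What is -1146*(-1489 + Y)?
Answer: 288220910/169 ≈ 1.7055e+6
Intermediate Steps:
Y = 418/507 (Y = -(-418)/(3*169) = -⅙*(-836/169) = 418/507 ≈ 0.82446)
-1146*(-1489 + Y) = -1146*(-1489 + 418/507) = -1146*(-754505/507) = 288220910/169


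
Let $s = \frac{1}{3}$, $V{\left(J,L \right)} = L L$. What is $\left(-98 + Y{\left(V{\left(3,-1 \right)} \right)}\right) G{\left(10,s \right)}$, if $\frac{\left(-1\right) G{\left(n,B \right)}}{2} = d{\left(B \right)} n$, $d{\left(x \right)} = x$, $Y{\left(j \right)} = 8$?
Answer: $600$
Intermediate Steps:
$V{\left(J,L \right)} = L^{2}$
$s = \frac{1}{3} \approx 0.33333$
$G{\left(n,B \right)} = - 2 B n$
$\left(-98 + Y{\left(V{\left(3,-1 \right)} \right)}\right) G{\left(10,s \right)} = \left(-98 + 8\right) \left(\left(-2\right) \frac{1}{3} \cdot 10\right) = \left(-90\right) \left(- \frac{20}{3}\right) = 600$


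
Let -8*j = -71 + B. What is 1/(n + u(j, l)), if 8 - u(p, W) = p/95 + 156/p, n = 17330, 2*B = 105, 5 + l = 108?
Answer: 56240/971293831 ≈ 5.7902e-5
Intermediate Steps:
l = 103 (l = -5 + 108 = 103)
B = 105/2 (B = (1/2)*105 = 105/2 ≈ 52.500)
j = 37/16 (j = -(-71 + 105/2)/8 = -1/8*(-37/2) = 37/16 ≈ 2.3125)
u(p, W) = 8 - 156/p - p/95 (u(p, W) = 8 - (p/95 + 156/p) = 8 - (156/p + p/95) = 8 + (-156/p - p/95) = 8 - 156/p - p/95)
1/(n + u(j, l)) = 1/(17330 + (8 - 156/37/16 - 1/95*37/16)) = 1/(17330 + (8 - 156*16/37 - 37/1520)) = 1/(17330 + (8 - 2496/37 - 37/1520)) = 1/(17330 - 3345369/56240) = 1/(971293831/56240) = 56240/971293831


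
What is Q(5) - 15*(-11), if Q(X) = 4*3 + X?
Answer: 182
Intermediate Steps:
Q(X) = 12 + X
Q(5) - 15*(-11) = (12 + 5) - 15*(-11) = 17 + 165 = 182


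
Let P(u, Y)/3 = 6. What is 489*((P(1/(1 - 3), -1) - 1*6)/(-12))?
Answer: -489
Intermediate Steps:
P(u, Y) = 18 (P(u, Y) = 3*6 = 18)
489*((P(1/(1 - 3), -1) - 1*6)/(-12)) = 489*((18 - 1*6)/(-12)) = 489*((18 - 6)*(-1/12)) = 489*(12*(-1/12)) = 489*(-1) = -489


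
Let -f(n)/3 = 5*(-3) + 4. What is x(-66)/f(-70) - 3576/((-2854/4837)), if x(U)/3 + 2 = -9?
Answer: 8647129/1427 ≈ 6059.7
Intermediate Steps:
f(n) = 33 (f(n) = -3*(5*(-3) + 4) = -3*(-15 + 4) = -3*(-11) = 33)
x(U) = -33 (x(U) = -6 + 3*(-9) = -6 - 27 = -33)
x(-66)/f(-70) - 3576/((-2854/4837)) = -33/33 - 3576/((-2854/4837)) = -33*1/33 - 3576/((-2854*1/4837)) = -1 - 3576/(-2854/4837) = -1 - 3576*(-4837/2854) = -1 + 8648556/1427 = 8647129/1427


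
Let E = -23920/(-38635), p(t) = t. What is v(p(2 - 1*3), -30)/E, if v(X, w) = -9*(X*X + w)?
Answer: 2016747/4784 ≈ 421.56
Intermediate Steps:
v(X, w) = -9*w - 9*X² (v(X, w) = -9*(X² + w) = -9*(w + X²) = -9*w - 9*X²)
E = 4784/7727 (E = -23920*(-1/38635) = 4784/7727 ≈ 0.61913)
v(p(2 - 1*3), -30)/E = (-9*(-30) - 9*(2 - 1*3)²)/(4784/7727) = (270 - 9*(2 - 3)²)*(7727/4784) = (270 - 9*(-1)²)*(7727/4784) = (270 - 9*1)*(7727/4784) = (270 - 9)*(7727/4784) = 261*(7727/4784) = 2016747/4784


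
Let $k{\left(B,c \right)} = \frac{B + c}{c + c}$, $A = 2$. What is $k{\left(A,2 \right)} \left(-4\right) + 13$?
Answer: $9$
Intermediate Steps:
$k{\left(B,c \right)} = \frac{B + c}{2 c}$
$k{\left(A,2 \right)} \left(-4\right) + 13 = \frac{2 + 2}{2 \cdot 2} \left(-4\right) + 13 = \frac{1}{2} \cdot \frac{1}{2} \cdot 4 \left(-4\right) + 13 = 1 \left(-4\right) + 13 = -4 + 13 = 9$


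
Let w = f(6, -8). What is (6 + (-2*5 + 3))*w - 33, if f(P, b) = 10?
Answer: -43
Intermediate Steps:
w = 10
(6 + (-2*5 + 3))*w - 33 = (6 + (-2*5 + 3))*10 - 33 = (6 + (-10 + 3))*10 - 33 = (6 - 7)*10 - 33 = -1*10 - 33 = -10 - 33 = -43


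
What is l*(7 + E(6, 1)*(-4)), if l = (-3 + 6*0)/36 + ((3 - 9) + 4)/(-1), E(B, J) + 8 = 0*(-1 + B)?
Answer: 299/4 ≈ 74.750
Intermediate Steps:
E(B, J) = -8 (E(B, J) = -8 + 0*(-1 + B) = -8 + 0 = -8)
l = 23/12 (l = (-3 + 0)*(1/36) + (-6 + 4)*(-1) = -3*1/36 - 2*(-1) = -1/12 + 2 = 23/12 ≈ 1.9167)
l*(7 + E(6, 1)*(-4)) = 23*(7 - 8*(-4))/12 = 23*(7 + 32)/12 = (23/12)*39 = 299/4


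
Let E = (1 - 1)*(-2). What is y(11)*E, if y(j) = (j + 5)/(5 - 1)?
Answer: 0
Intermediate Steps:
y(j) = 5/4 + j/4 (y(j) = (5 + j)/4 = (5 + j)*(¼) = 5/4 + j/4)
E = 0 (E = 0*(-2) = 0)
y(11)*E = (5/4 + (¼)*11)*0 = (5/4 + 11/4)*0 = 4*0 = 0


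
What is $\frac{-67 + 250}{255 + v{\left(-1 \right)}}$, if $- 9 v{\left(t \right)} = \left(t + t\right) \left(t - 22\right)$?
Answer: $\frac{1647}{2249} \approx 0.73233$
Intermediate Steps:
$v{\left(t \right)} = - \frac{2 t \left(-22 + t\right)}{9}$ ($v{\left(t \right)} = - \frac{\left(t + t\right) \left(t - 22\right)}{9} = - \frac{2 t \left(-22 + t\right)}{9}$)
$\frac{-67 + 250}{255 + v{\left(-1 \right)}} = \frac{-67 + 250}{255 + \frac{2}{9} \left(-1\right) \left(22 - -1\right)} = \frac{183}{255 + \frac{2}{9} \left(-1\right) \left(22 + 1\right)} = \frac{183}{255 + \frac{2}{9} \left(-1\right) 23} = \frac{183}{255 - \frac{46}{9}} = \frac{183}{\frac{2249}{9}} = 183 \cdot \frac{9}{2249} = \frac{1647}{2249}$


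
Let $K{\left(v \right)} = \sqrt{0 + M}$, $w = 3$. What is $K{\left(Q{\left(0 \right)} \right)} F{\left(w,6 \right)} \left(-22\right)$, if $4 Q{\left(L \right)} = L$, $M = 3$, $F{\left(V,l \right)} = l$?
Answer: $- 132 \sqrt{3} \approx -228.63$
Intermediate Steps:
$Q{\left(L \right)} = \frac{L}{4}$
$K{\left(v \right)} = \sqrt{3}$ ($K{\left(v \right)} = \sqrt{0 + 3} = \sqrt{3}$)
$K{\left(Q{\left(0 \right)} \right)} F{\left(w,6 \right)} \left(-22\right) = \sqrt{3} \cdot 6 \left(-22\right) = \sqrt{3} \left(-132\right) = - 132 \sqrt{3}$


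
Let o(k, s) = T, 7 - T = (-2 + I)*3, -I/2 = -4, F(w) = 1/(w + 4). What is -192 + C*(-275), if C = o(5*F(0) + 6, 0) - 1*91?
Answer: 27858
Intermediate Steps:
F(w) = 1/(4 + w)
I = 8 (I = -2*(-4) = 8)
T = -11 (T = 7 - (-2 + 8)*3 = 7 - 6*3 = 7 - 1*18 = 7 - 18 = -11)
o(k, s) = -11
C = -102 (C = -11 - 1*91 = -11 - 91 = -102)
-192 + C*(-275) = -192 - 102*(-275) = -192 + 28050 = 27858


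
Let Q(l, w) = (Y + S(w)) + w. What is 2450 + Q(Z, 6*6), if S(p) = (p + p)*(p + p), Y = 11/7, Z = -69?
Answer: 53701/7 ≈ 7671.6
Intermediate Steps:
Y = 11/7 (Y = 11*(⅐) = 11/7 ≈ 1.5714)
S(p) = 4*p² (S(p) = (2*p)*(2*p) = 4*p²)
Q(l, w) = 11/7 + w + 4*w² (Q(l, w) = (11/7 + 4*w²) + w = 11/7 + w + 4*w²)
2450 + Q(Z, 6*6) = 2450 + (11/7 + 6*6 + 4*(6*6)²) = 2450 + (11/7 + 36 + 4*36²) = 2450 + (11/7 + 36 + 4*1296) = 2450 + (11/7 + 36 + 5184) = 2450 + 36551/7 = 53701/7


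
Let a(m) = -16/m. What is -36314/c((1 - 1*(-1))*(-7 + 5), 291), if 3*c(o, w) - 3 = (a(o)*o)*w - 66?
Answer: 36314/1573 ≈ 23.086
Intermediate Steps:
c(o, w) = -21 - 16*w/3 (c(o, w) = 1 + (((-16/o)*o)*w - 66)/3 = 1 + (-16*w - 66)/3 = 1 + (-66 - 16*w)/3 = 1 + (-22 - 16*w/3) = -21 - 16*w/3)
-36314/c((1 - 1*(-1))*(-7 + 5), 291) = -36314/(-21 - 16/3*291) = -36314/(-21 - 1552) = -36314/(-1573) = -36314*(-1/1573) = 36314/1573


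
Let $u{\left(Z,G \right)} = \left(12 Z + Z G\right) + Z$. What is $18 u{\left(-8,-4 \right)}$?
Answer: $-1296$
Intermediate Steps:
$u{\left(Z,G \right)} = 13 Z + G Z$ ($u{\left(Z,G \right)} = \left(12 Z + G Z\right) + Z = 13 Z + G Z$)
$18 u{\left(-8,-4 \right)} = 18 \left(- 8 \left(13 - 4\right)\right) = 18 \left(\left(-8\right) 9\right) = 18 \left(-72\right) = -1296$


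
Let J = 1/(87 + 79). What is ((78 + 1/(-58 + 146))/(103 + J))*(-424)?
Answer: -60398270/188089 ≈ -321.12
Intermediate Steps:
J = 1/166 ≈ 0.0060241
((78 + 1/(-58 + 146))/(103 + J))*(-424) = ((78 + 1/(-58 + 146))/(103 + 1/166))*(-424) = ((78 + 1/88)/(17099/166))*(-424) = ((78 + 1/88)*(166/17099))*(-424) = ((6865/88)*(166/17099))*(-424) = (569795/752356)*(-424) = -60398270/188089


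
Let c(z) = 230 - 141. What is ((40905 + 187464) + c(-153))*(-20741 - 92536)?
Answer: -25879036866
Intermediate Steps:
c(z) = 89
((40905 + 187464) + c(-153))*(-20741 - 92536) = ((40905 + 187464) + 89)*(-20741 - 92536) = (228369 + 89)*(-113277) = 228458*(-113277) = -25879036866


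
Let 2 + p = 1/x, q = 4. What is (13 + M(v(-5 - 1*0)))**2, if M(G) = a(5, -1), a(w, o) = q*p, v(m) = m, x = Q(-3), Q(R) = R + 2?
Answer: 1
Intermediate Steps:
Q(R) = 2 + R
x = -1 (x = 2 - 3 = -1)
p = -3 (p = -2 + 1/(-1) = -2 - 1 = -3)
a(w, o) = -12 (a(w, o) = 4*(-3) = -12)
M(G) = -12
(13 + M(v(-5 - 1*0)))**2 = (13 - 12)**2 = 1**2 = 1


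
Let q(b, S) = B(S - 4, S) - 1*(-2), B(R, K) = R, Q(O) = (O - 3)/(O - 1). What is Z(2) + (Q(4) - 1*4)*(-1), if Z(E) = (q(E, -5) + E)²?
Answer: 86/3 ≈ 28.667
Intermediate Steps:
Q(O) = (-3 + O)/(-1 + O)
q(b, S) = -2 + S (q(b, S) = (S - 4) - 1*(-2) = (-4 + S) + 2 = -2 + S)
Z(E) = (-7 + E)² (Z(E) = ((-2 - 5) + E)² = (-7 + E)²)
Z(2) + (Q(4) - 1*4)*(-1) = (-7 + 2)² + ((-3 + 4)/(-1 + 4) - 1*4)*(-1) = (-5)² + (1/3 - 4)*(-1) = 25 + ((⅓)*1 - 4)*(-1) = 25 + (⅓ - 4)*(-1) = 25 - 11/3*(-1) = 25 + 11/3 = 86/3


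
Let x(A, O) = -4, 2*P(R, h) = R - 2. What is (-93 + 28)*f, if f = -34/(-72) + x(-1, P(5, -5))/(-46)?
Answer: -30095/828 ≈ -36.347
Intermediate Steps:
P(R, h) = -1 + R/2 (P(R, h) = (R - 2)/2 = (-2 + R)/2 = -1 + R/2)
f = 463/828 (f = -34/(-72) - 4/(-46) = -34*(-1/72) - 4*(-1/46) = 17/36 + 2/23 = 463/828 ≈ 0.55918)
(-93 + 28)*f = (-93 + 28)*(463/828) = -65*463/828 = -30095/828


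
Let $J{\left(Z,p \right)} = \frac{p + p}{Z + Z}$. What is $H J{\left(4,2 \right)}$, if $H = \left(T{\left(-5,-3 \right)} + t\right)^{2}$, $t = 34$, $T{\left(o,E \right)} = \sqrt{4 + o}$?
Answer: $\frac{\left(34 + i\right)^{2}}{2} \approx 577.5 + 34.0 i$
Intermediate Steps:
$J{\left(Z,p \right)} = \frac{p}{Z}$ ($J{\left(Z,p \right)} = \frac{2 p}{2 Z} = 2 p \frac{1}{2 Z} = \frac{p}{Z}$)
$H = \left(34 + i\right)^{2}$ ($H = \left(\sqrt{4 - 5} + 34\right)^{2} = \left(\sqrt{-1} + 34\right)^{2} = \left(i + 34\right)^{2} = \left(34 + i\right)^{2} \approx 1155.0 + 68.0 i$)
$H J{\left(4,2 \right)} = \left(34 + i\right)^{2} \cdot \frac{2}{4} = \left(34 + i\right)^{2} \cdot 2 \cdot \frac{1}{4} = \left(34 + i\right)^{2} \cdot \frac{1}{2} = \frac{\left(34 + i\right)^{2}}{2}$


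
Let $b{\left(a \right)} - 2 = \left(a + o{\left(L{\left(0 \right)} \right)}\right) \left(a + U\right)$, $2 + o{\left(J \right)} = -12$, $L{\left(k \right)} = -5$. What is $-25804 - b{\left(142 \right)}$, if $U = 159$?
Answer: $-64334$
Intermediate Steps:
$o{\left(J \right)} = -14$ ($o{\left(J \right)} = -2 - 12 = -14$)
$b{\left(a \right)} = 2 + \left(-14 + a\right) \left(159 + a\right)$ ($b{\left(a \right)} = 2 + \left(a - 14\right) \left(a + 159\right) = 2 + \left(-14 + a\right) \left(159 + a\right)$)
$-25804 - b{\left(142 \right)} = -25804 - \left(-2224 + 142^{2} + 145 \cdot 142\right) = -25804 - \left(-2224 + 20164 + 20590\right) = -25804 - 38530 = -64334$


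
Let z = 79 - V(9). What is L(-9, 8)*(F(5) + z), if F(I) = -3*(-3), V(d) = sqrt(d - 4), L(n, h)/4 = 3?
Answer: 1056 - 12*sqrt(5) ≈ 1029.2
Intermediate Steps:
L(n, h) = 12 (L(n, h) = 4*3 = 12)
V(d) = sqrt(-4 + d)
F(I) = 9
z = 79 - sqrt(5) (z = 79 - sqrt(-4 + 9) = 79 - sqrt(5) ≈ 76.764)
L(-9, 8)*(F(5) + z) = 12*(9 + (79 - sqrt(5))) = 12*(88 - sqrt(5)) = 1056 - 12*sqrt(5)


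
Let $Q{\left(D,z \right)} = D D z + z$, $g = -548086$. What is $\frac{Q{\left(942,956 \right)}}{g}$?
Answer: $- \frac{424160470}{274043} \approx -1547.8$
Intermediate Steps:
$Q{\left(D,z \right)} = z + z D^{2}$ ($Q{\left(D,z \right)} = D^{2} z + z = z D^{2} + z = z + z D^{2}$)
$\frac{Q{\left(942,956 \right)}}{g} = \frac{956 \left(1 + 942^{2}\right)}{-548086} = 956 \left(1 + 887364\right) \left(- \frac{1}{548086}\right) = 956 \cdot 887365 \left(- \frac{1}{548086}\right) = 848320940 \left(- \frac{1}{548086}\right) = - \frac{424160470}{274043}$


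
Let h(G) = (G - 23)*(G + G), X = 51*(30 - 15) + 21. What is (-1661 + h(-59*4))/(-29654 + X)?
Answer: -120587/28868 ≈ -4.1772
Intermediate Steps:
X = 786 (X = 51*15 + 21 = 765 + 21 = 786)
h(G) = 2*G*(-23 + G) (h(G) = (-23 + G)*(2*G) = 2*G*(-23 + G))
(-1661 + h(-59*4))/(-29654 + X) = (-1661 + 2*(-59*4)*(-23 - 59*4))/(-29654 + 786) = (-1661 + 2*(-236)*(-23 - 236))/(-28868) = (-1661 + 2*(-236)*(-259))*(-1/28868) = (-1661 + 122248)*(-1/28868) = 120587*(-1/28868) = -120587/28868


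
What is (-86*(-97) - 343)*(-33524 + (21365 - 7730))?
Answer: -159092111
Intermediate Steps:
(-86*(-97) - 343)*(-33524 + (21365 - 7730)) = (8342 - 343)*(-33524 + 13635) = 7999*(-19889) = -159092111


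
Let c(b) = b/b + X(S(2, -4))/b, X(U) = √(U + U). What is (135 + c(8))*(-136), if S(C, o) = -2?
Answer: -18496 - 34*I ≈ -18496.0 - 34.0*I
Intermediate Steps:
X(U) = √2*√U (X(U) = √(2*U) = √2*√U)
c(b) = 1 + 2*I/b (c(b) = b/b + (√2*√(-2))/b = 1 + (√2*(I*√2))/b = 1 + (2*I)/b = 1 + 2*I/b)
(135 + c(8))*(-136) = (135 + (8 + 2*I)/8)*(-136) = (135 + (1 + I/4))*(-136) = (136 + I/4)*(-136) = -18496 - 34*I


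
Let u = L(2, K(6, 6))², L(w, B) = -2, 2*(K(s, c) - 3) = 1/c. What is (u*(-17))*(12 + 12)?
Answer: -1632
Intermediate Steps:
K(s, c) = 3 + 1/(2*c)
u = 4 (u = (-2)² = 4)
(u*(-17))*(12 + 12) = (4*(-17))*(12 + 12) = -68*24 = -1632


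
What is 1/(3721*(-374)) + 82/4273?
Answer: 114111355/5946537542 ≈ 0.019190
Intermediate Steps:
1/(3721*(-374)) + 82/4273 = (1/3721)*(-1/374) + 82*(1/4273) = -1/1391654 + 82/4273 = 114111355/5946537542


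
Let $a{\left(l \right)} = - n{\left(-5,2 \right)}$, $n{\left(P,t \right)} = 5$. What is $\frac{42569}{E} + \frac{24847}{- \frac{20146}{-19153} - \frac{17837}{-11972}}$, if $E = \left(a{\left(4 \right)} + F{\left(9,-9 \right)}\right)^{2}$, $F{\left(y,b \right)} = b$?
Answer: $\frac{1141502431947229}{114232714708} \approx 9992.8$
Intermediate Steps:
$a{\left(l \right)} = -5$ ($a{\left(l \right)} = \left(-1\right) 5 = -5$)
$E = 196$ ($E = \left(-5 - 9\right)^{2} = \left(-14\right)^{2} = 196$)
$\frac{42569}{E} + \frac{24847}{- \frac{20146}{-19153} - \frac{17837}{-11972}} = \frac{42569}{196} + \frac{24847}{- \frac{20146}{-19153} - \frac{17837}{-11972}} = 42569 \cdot \frac{1}{196} + \frac{24847}{\left(-20146\right) \left(- \frac{1}{19153}\right) - - \frac{17837}{11972}} = \frac{42569}{196} + \frac{24847}{\frac{20146}{19153} + \frac{17837}{11972}} = \frac{42569}{196} + \frac{24847}{\frac{582819973}{229299716}} = \frac{42569}{196} + 24847 \cdot \frac{229299716}{582819973} = \frac{42569}{196} + \frac{5697410043452}{582819973} = \frac{1141502431947229}{114232714708}$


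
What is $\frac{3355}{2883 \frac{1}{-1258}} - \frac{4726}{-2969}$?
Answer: $- \frac{12517306652}{8559627} \approx -1462.4$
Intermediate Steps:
$\frac{3355}{2883 \frac{1}{-1258}} - \frac{4726}{-2969} = \frac{3355}{2883 \left(- \frac{1}{1258}\right)} - - \frac{4726}{2969} = \frac{3355}{- \frac{2883}{1258}} + \frac{4726}{2969} = 3355 \left(- \frac{1258}{2883}\right) + \frac{4726}{2969} = - \frac{4220590}{2883} + \frac{4726}{2969} = - \frac{12517306652}{8559627}$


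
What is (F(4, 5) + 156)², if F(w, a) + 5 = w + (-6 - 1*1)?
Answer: 21904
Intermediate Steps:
F(w, a) = -12 + w (F(w, a) = -5 + (w + (-6 - 1*1)) = -5 + (w + (-6 - 1)) = -5 + (w - 7) = -5 + (-7 + w) = -12 + w)
(F(4, 5) + 156)² = ((-12 + 4) + 156)² = (-8 + 156)² = 148² = 21904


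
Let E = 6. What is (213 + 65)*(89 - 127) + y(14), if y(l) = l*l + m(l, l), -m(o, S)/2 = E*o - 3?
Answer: -10530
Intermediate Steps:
m(o, S) = 6 - 12*o (m(o, S) = -2*(6*o - 3) = -2*(-3 + 6*o) = 6 - 12*o)
y(l) = 6 + l² - 12*l (y(l) = l*l + (6 - 12*l) = l² + (6 - 12*l) = 6 + l² - 12*l)
(213 + 65)*(89 - 127) + y(14) = (213 + 65)*(89 - 127) + (6 + 14² - 12*14) = 278*(-38) + (6 + 196 - 168) = -10564 + 34 = -10530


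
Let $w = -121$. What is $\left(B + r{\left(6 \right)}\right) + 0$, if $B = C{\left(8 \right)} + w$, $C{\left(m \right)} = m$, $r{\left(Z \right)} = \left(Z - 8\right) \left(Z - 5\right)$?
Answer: $-115$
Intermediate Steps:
$r{\left(Z \right)} = \left(-8 + Z\right) \left(-5 + Z\right)$
$B = -113$ ($B = 8 - 121 = -113$)
$\left(B + r{\left(6 \right)}\right) + 0 = \left(-113 + \left(40 + 6^{2} - 78\right)\right) + 0 = \left(-113 + \left(40 + 36 - 78\right)\right) + 0 = \left(-113 - 2\right) + 0 = -115 + 0 = -115$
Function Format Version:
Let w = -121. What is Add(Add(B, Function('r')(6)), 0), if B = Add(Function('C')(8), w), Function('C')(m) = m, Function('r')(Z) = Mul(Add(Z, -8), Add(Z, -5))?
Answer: -115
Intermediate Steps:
Function('r')(Z) = Mul(Add(-8, Z), Add(-5, Z))
B = -113 (B = Add(8, -121) = -113)
Add(Add(B, Function('r')(6)), 0) = Add(Add(-113, Add(40, Pow(6, 2), Mul(-13, 6))), 0) = Add(Add(-113, Add(40, 36, -78)), 0) = Add(Add(-113, -2), 0) = Add(-115, 0) = -115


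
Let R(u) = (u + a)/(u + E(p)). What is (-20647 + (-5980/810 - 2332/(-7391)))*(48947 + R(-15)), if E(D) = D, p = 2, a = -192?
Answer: -7870539381438634/7782723 ≈ -1.0113e+9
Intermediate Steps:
R(u) = (-192 + u)/(2 + u) (R(u) = (u - 192)/(u + 2) = (-192 + u)/(2 + u))
(-20647 + (-5980/810 - 2332/(-7391)))*(48947 + R(-15)) = (-20647 + (-5980/810 - 2332/(-7391)))*(48947 + (-192 - 15)/(2 - 15)) = (-20647 + (-5980*1/810 - 2332*(-1/7391)))*(48947 - 207/(-13)) = (-20647 + (-598/81 + 2332/7391))*(48947 - 1/13*(-207)) = (-20647 - 4230926/598671)*(48947 + 207/13) = -12364991063/598671*636518/13 = -7870539381438634/7782723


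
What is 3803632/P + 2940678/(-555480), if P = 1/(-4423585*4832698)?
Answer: -2509333863355959332364971/30860 ≈ -8.1313e+19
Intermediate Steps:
P = -1/21377850382330 (P = -1/4423585*1/4832698 = -1/21377850382330 ≈ -4.6777e-14)
3803632/P + 2940678/(-555480) = 3803632/(-1/21377850382330) + 2940678/(-555480) = 3803632*(-21377850382330) + 2940678*(-1/555480) = -81313475805442622560 - 163371/30860 = -2509333863355959332364971/30860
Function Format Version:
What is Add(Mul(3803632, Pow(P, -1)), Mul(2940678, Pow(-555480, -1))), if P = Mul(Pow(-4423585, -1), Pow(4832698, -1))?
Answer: Rational(-2509333863355959332364971, 30860) ≈ -8.1313e+19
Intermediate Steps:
P = Rational(-1, 21377850382330) (P = Mul(Rational(-1, 4423585), Rational(1, 4832698)) = Rational(-1, 21377850382330) ≈ -4.6777e-14)
Add(Mul(3803632, Pow(P, -1)), Mul(2940678, Pow(-555480, -1))) = Add(Mul(3803632, Pow(Rational(-1, 21377850382330), -1)), Mul(2940678, Pow(-555480, -1))) = Add(Mul(3803632, -21377850382330), Mul(2940678, Rational(-1, 555480))) = Add(-81313475805442622560, Rational(-163371, 30860)) = Rational(-2509333863355959332364971, 30860)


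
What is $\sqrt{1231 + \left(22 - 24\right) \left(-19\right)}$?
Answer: $3 \sqrt{141} \approx 35.623$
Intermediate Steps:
$\sqrt{1231 + \left(22 - 24\right) \left(-19\right)} = \sqrt{1231 - -38} = \sqrt{1231 + 38} = \sqrt{1269} = 3 \sqrt{141}$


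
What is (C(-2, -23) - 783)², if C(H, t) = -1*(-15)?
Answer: 589824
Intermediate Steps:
C(H, t) = 15
(C(-2, -23) - 783)² = (15 - 783)² = (-768)² = 589824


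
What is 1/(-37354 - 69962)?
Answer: -1/107316 ≈ -9.3183e-6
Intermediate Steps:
1/(-37354 - 69962) = 1/(-107316) = -1/107316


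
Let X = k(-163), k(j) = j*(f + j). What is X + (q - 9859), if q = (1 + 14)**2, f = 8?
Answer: 15631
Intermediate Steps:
k(j) = j*(8 + j)
X = 25265 (X = -163*(8 - 163) = -163*(-155) = 25265)
q = 225 (q = 15**2 = 225)
X + (q - 9859) = 25265 + (225 - 9859) = 25265 - 9634 = 15631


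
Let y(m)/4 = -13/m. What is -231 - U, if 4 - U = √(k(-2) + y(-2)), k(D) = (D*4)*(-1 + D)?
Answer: -235 + 5*√2 ≈ -227.93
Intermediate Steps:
k(D) = 4*D*(-1 + D) (k(D) = (4*D)*(-1 + D) = 4*D*(-1 + D))
y(m) = -52/m (y(m) = 4*(-13/m) = -52/m)
U = 4 - 5*√2 (U = 4 - √(4*(-2)*(-1 - 2) - 52/(-2)) = 4 - √(4*(-2)*(-3) - 52*(-½)) = 4 - √(24 + 26) = 4 - √50 = 4 - 5*√2 ≈ -3.0711)
-231 - U = -231 - (4 - 5*√2) = -231 + (-4 + 5*√2) = -235 + 5*√2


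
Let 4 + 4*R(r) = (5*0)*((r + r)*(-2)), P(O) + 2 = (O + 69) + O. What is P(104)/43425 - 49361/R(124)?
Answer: 85740068/1737 ≈ 49361.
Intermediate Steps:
P(O) = 67 + 2*O (P(O) = -2 + ((O + 69) + O) = -2 + ((69 + O) + O) = -2 + (69 + 2*O) = 67 + 2*O)
R(r) = -1 (R(r) = -1 + ((5*0)*((r + r)*(-2)))/4 = -1 + (0*((2*r)*(-2)))/4 = -1 + (0*(-4*r))/4 = -1 + (1/4)*0 = -1 + 0 = -1)
P(104)/43425 - 49361/R(124) = (67 + 2*104)/43425 - 49361/(-1) = (67 + 208)*(1/43425) - 49361*(-1) = 275*(1/43425) + 49361 = 11/1737 + 49361 = 85740068/1737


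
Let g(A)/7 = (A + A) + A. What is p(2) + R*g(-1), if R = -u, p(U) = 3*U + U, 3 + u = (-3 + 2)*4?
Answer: -139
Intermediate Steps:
g(A) = 21*A (g(A) = 7*((A + A) + A) = 7*(2*A + A) = 7*(3*A) = 21*A)
u = -7 (u = -3 + (-3 + 2)*4 = -3 - 1*4 = -3 - 4 = -7)
p(U) = 4*U
R = 7 (R = -1*(-7) = 7)
p(2) + R*g(-1) = 4*2 + 7*(21*(-1)) = 8 + 7*(-21) = 8 - 147 = -139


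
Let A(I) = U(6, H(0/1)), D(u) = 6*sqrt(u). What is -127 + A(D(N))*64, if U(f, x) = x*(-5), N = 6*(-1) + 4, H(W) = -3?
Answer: 833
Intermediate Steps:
N = -2 (N = -6 + 4 = -2)
U(f, x) = -5*x
A(I) = 15 (A(I) = -5*(-3) = 15)
-127 + A(D(N))*64 = -127 + 15*64 = -127 + 960 = 833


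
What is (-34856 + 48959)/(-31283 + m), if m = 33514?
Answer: 14103/2231 ≈ 6.3214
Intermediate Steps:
(-34856 + 48959)/(-31283 + m) = (-34856 + 48959)/(-31283 + 33514) = 14103/2231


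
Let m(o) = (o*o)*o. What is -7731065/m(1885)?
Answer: -1546213/1339565825 ≈ -0.0011543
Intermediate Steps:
m(o) = o³ (m(o) = o²*o = o³)
-7731065/m(1885) = -7731065/(1885³) = -7731065/6697829125 = -7731065*1/6697829125 = -1546213/1339565825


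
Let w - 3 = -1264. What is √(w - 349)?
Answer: I*√1610 ≈ 40.125*I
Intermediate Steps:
w = -1261 (w = 3 - 1264 = -1261)
√(w - 349) = √(-1261 - 349) = √(-1610) = I*√1610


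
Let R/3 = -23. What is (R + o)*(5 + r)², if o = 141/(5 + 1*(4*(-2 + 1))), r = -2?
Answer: 648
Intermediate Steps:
R = -69 (R = 3*(-23) = -69)
o = 141 (o = 141/(5 + 1*(4*(-1))) = 141/(5 + 1*(-4)) = 141/(5 - 4) = 141/1 = 141*1 = 141)
(R + o)*(5 + r)² = (-69 + 141)*(5 - 2)² = 72*3² = 72*9 = 648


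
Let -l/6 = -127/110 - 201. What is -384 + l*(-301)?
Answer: -20101131/55 ≈ -3.6548e+5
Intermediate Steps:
l = 66711/55 (l = -6*(-127/110 - 201) = -6*(-22237/110) = 66711/55 ≈ 1212.9)
-384 + l*(-301) = -384 + (66711/55)*(-301) = -384 - 20080011/55 = -20101131/55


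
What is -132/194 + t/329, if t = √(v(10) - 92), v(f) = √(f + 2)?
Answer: -66/97 + I*√(92 - 2*√3)/329 ≈ -0.68041 + 0.0286*I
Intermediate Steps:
v(f) = √(2 + f)
t = √(-92 + 2*√3) (t = √(√(2 + 10) - 92) = √(√12 - 92) = √(2*√3 - 92) = √(-92 + 2*√3) ≈ 9.4093*I)
-132/194 + t/329 = -132/194 + √(-92 + 2*√3)/329 = -132*1/194 + √(-92 + 2*√3)*(1/329) = -66/97 + √(-92 + 2*√3)/329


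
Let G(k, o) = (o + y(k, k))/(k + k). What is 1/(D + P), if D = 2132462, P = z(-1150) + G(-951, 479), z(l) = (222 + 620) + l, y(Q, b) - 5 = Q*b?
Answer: 1902/4054452023 ≈ 4.6911e-7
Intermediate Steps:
y(Q, b) = 5 + Q*b
z(l) = 842 + l
G(k, o) = (5 + o + k²)/(2*k) (G(k, o) = (o + (5 + k*k))/(k + k) = (o + (5 + k²))/((2*k)) = (5 + o + k²)*(1/(2*k)) = (5 + o + k²)/(2*k))
P = -1490701/1902 (P = (842 - 1150) + (½)*(5 + 479 + (-951)²)/(-951) = -308 + (½)*(-1/951)*(5 + 479 + 904401) = -308 + (½)*(-1/951)*904885 = -308 - 904885/1902 = -1490701/1902 ≈ -783.75)
1/(D + P) = 1/(2132462 - 1490701/1902) = 1/(4054452023/1902) = 1902/4054452023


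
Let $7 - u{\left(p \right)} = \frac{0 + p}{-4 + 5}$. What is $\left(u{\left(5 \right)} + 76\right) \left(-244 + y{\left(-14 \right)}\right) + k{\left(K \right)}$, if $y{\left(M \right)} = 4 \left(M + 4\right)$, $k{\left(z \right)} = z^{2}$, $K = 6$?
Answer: $-22116$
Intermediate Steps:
$u{\left(p \right)} = 7 - p$ ($u{\left(p \right)} = 7 - \frac{0 + p}{-4 + 5} = 7 - \frac{p}{1} = 7 - p 1 = 7 - p$)
$y{\left(M \right)} = 16 + 4 M$ ($y{\left(M \right)} = 4 \left(4 + M\right) = 16 + 4 M$)
$\left(u{\left(5 \right)} + 76\right) \left(-244 + y{\left(-14 \right)}\right) + k{\left(K \right)} = \left(\left(7 - 5\right) + 76\right) \left(-244 + \left(16 + 4 \left(-14\right)\right)\right) + 6^{2} = \left(\left(7 - 5\right) + 76\right) \left(-244 + \left(16 - 56\right)\right) + 36 = \left(2 + 76\right) \left(-244 - 40\right) + 36 = 78 \left(-284\right) + 36 = -22152 + 36 = -22116$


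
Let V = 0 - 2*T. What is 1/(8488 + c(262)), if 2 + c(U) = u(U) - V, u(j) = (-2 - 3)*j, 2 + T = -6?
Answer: 1/7160 ≈ 0.00013966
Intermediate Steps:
T = -8 (T = -2 - 6 = -8)
V = 16 (V = 0 - 2*(-8) = 0 + 16 = 16)
u(j) = -5*j
c(U) = -18 - 5*U (c(U) = -2 + (-5*U - 1*16) = -2 + (-5*U - 16) = -2 + (-16 - 5*U) = -18 - 5*U)
1/(8488 + c(262)) = 1/(8488 + (-18 - 5*262)) = 1/(8488 + (-18 - 1310)) = 1/(8488 - 1328) = 1/7160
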